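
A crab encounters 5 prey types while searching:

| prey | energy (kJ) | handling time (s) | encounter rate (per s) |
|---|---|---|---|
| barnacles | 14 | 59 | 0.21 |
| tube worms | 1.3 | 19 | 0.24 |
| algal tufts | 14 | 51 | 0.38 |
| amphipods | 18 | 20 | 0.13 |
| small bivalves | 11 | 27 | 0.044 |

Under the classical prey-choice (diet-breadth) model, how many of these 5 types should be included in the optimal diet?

Rank by E/h (kJ/s): amphipods 0.9, small bivalves 0.407, algal tufts 0.275, barnacles 0.237, tube worms 0.0684. Include each in turn until the next type's E/h falls below the running intake rate.
Rate on top 1: 0.65. small bivalves: 0.407 < 0.65 → exclude; stop.
Optimal diet: amphipods — 1 of 5 types.

1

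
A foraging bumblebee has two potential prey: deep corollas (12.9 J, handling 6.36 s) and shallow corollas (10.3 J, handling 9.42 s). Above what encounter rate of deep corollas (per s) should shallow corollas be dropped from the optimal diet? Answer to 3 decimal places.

0.184 per s

Drop shallow corollas once their profitability E₂/h₂ falls below the rate achievable on deep corollas alone: E₂/h₂ = λE₁/(1 + λh₁).
Solve for λ: λE₁h₂ = E₂(1 + λh₁) → λ(E₁h₂ − E₂h₁) = E₂ → λ = E₂/(E₁h₂ − E₂h₁).
λ = 10.3/(12.9×9.42 − 10.3×6.36) = 10.3/56.01 = 0.1839 per s.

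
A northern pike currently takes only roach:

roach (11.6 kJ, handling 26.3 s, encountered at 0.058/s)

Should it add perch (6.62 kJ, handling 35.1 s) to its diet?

Intake rate on the current diet: R = (0.058×11.6) / (1 + 0.058×26.3) = 0.6728/2.525 = 0.2664 kJ/s.
Profitability of perch: 6.62/35.1 = 0.1886 kJ/s.
Since 0.1886 < R, time spent handling perch is better spent searching.

No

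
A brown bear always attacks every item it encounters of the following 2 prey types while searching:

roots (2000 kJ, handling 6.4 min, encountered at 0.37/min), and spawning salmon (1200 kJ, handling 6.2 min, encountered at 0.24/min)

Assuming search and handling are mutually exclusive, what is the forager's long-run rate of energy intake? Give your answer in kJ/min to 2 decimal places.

Energy encountered per unit search time: 0.37×2000 + 0.24×1200 = 1028 kJ/min.
Handling time per unit search time: 0.37×6.4 + 0.24×6.2 = 3.856.
Rate = 1028/(1 + 3.856) = 211.7 kJ/min.

211.70 kJ/min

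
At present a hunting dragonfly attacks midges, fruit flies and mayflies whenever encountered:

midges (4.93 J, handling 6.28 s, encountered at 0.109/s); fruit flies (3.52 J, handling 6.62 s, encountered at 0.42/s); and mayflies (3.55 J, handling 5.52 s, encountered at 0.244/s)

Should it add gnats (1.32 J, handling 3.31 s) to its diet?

On midges, fruit flies and mayflies alone, R = ΣλE/(1+Σλh) = 2.882/5.812 = 0.4959 J/s.
gnats: E/h = 1.32/3.31 = 0.3988 J/s.
0.3988 < 0.4959, so adding gnats would lower the average — exclude it.

No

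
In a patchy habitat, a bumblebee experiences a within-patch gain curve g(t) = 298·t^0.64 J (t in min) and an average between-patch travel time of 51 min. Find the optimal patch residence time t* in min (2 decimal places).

Optimal t* satisfies g'(t*) = g(t*)/(T + t*).
g'(t) = 0.64·298·t^-0.36. Setting 0.64·298·t^-0.36 = 298·t^0.64/(51+t) gives 0.64(51+t) = t, so 0.36·t = 0.64×51.
t* = 0.64×51/0.36 = 90.67 min.

90.67 min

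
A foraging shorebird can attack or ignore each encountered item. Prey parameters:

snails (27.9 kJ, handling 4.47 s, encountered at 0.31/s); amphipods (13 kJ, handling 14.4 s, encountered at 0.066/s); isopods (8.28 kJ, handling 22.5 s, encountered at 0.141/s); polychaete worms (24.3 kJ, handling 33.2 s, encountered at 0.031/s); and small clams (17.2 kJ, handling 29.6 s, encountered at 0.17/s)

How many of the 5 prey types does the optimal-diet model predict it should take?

Profitabilities (E/h, kJ/s): snails 6.24, amphipods 0.903, polychaete worms 0.732, small clams 0.581, isopods 0.368. Add prey in this order while the next type's profitability exceeds the intake rate on those already taken.
Rate on top 1: 3.625. amphipods: 0.903 < 3.625 → exclude; stop.
Optimal diet: snails — 1 of 5 types.

1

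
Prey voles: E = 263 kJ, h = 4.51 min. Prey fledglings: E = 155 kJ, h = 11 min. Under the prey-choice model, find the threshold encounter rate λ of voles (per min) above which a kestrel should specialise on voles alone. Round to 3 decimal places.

The zero-one rule: include fledglings iff E₂/h₂ > λE₁/(1+λh₁). Equality gives the switch point.
λE₁h₂ = E₂ + λE₂h₁ ⇒ λ = E₂/(E₁h₂ − E₂h₁) = 155/(2893 − 699) = 0.07065 per min.

0.071 per min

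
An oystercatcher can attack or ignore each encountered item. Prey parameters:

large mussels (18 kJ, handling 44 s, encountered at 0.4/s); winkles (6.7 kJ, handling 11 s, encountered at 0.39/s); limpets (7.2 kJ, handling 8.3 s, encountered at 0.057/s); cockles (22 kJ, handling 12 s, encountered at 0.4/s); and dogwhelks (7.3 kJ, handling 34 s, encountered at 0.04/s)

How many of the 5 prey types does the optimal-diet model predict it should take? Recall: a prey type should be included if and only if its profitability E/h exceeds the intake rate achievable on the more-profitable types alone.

Profitabilities (E/h, kJ/s): cockles 1.83, limpets 0.867, winkles 0.609, large mussels 0.409, dogwhelks 0.215. Add prey in this order while the next type's profitability exceeds the intake rate on those already taken.
Rate on top 1: 1.517. limpets: 0.867 < 1.517 → exclude; stop.
Optimal diet: cockles — 1 of 5 types.

1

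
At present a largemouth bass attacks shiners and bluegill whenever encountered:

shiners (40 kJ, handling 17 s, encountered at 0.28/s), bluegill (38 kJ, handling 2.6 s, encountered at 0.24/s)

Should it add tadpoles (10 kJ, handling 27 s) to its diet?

On shiners and bluegill alone, R = ΣλE/(1+Σλh) = 20.32/6.384 = 3.183 kJ/s.
tadpoles: E/h = 10/27 = 0.3704 kJ/s.
Since 0.3704 < R, time spent handling tadpoles is better spent searching.

No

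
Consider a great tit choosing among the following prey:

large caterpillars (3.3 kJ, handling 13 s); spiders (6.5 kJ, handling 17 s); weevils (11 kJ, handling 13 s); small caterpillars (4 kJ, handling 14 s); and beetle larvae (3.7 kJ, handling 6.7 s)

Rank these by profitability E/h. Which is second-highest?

In descending order of E/h:
weevils: 11/13 = 0.846 kJ/s
beetle larvae: 3.7/6.7 = 0.552 kJ/s
spiders: 6.5/17 = 0.382 kJ/s
small caterpillars: 4/14 = 0.286 kJ/s
large caterpillars: 3.3/13 = 0.254 kJ/s

beetle larvae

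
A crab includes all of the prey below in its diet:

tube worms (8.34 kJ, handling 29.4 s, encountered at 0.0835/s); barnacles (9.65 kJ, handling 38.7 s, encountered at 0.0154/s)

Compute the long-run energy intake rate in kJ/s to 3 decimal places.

R = (0.0835×8.34 + 0.0154×9.65) / (1 + 0.0835×29.4 + 0.0154×38.7) = 0.845/4.051 = 0.2086 kJ/s.

0.209 kJ/s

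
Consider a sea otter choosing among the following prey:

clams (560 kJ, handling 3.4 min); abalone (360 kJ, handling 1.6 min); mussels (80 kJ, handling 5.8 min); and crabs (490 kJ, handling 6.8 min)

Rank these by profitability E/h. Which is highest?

Profitability E/h (kJ/min): clams = 560/3.4 = 165, abalone = 360/1.6 = 225, mussels = 80/5.8 = 13.8, crabs = 490/6.8 = 72.1.
Ranked: abalone > clams > crabs > mussels.

abalone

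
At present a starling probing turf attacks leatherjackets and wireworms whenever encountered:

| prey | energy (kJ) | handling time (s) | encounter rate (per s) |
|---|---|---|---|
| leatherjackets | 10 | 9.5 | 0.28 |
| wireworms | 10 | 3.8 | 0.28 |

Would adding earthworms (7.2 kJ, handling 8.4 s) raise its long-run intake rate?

Current rate: (0.28×10 + 0.28×10)/(1 + 0.28×9.5 + 0.28×3.8) = 1.185 kJ/s.
Profitability of earthworms: 7.2/8.4 = 0.8571 kJ/s.
Since 0.8571 < R, time spent handling earthworms is better spent searching.

No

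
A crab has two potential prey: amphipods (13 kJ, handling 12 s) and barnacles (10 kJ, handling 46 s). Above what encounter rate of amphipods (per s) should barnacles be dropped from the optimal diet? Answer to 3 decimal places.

At the threshold, the rate on amphipods alone equals the profitability of barnacles: λ·13/(1 + λ·12) = 10/46 = 0.2174.
Rearranging, λ(13 − 0.2174×12) = 0.2174, so λ = 0.2174/10.39 = 0.02092 per s.

0.021 per s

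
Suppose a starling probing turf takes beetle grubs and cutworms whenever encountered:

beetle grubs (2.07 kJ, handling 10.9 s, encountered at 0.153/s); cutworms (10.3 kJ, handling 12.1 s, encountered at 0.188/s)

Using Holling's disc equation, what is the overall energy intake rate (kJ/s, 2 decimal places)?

0.46 kJ/s

R = Σλ_iE_i / (1 + Σλ_ih_i)
Numerator: 0.153×2.07 + 0.188×10.3 = 2.253
Denominator: 1 + 0.153×10.9 + 0.188×12.1 = 4.942
R = 2.253/4.942 = 0.4559 kJ/s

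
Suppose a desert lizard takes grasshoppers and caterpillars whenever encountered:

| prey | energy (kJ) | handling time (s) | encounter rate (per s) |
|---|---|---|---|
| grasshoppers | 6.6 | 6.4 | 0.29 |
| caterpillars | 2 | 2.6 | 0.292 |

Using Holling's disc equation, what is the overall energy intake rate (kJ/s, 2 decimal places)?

R = Σλ_iE_i / (1 + Σλ_ih_i)
Numerator: 0.29×6.6 + 0.292×2 = 2.498
Denominator: 1 + 0.29×6.4 + 0.292×2.6 = 3.615
R = 2.498/3.615 = 0.691 kJ/s

0.69 kJ/s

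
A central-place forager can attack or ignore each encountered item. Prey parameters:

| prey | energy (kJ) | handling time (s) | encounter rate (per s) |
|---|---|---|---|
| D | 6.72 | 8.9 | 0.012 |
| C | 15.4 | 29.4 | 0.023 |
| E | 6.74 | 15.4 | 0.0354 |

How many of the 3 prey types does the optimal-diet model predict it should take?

3

Profitabilities (E/h, kJ/s): D 0.755, C 0.524, E 0.438. Add prey in this order while the next type's profitability exceeds the intake rate on those already taken.
Rate on top 1: 0.07286. C: 0.524 > 0.07286 → include.
Rate on top 2: 0.2439. E: 0.438 > 0.2439 → include.
Optimal diet: D, C, E — 3 of 3 types.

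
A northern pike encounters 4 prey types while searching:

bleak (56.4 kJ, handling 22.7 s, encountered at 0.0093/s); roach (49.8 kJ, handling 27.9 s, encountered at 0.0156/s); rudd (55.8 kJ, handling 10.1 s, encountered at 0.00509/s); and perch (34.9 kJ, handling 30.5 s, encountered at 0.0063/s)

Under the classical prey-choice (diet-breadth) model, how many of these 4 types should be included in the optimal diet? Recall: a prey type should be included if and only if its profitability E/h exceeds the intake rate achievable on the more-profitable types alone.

Profitabilities (E/h, kJ/s): rudd 5.52, bleak 2.48, roach 1.78, perch 1.14. Add prey in this order while the next type's profitability exceeds the intake rate on those already taken.
Rate on top 1: 0.2701. bleak: 2.48 > 0.2701 → include.
Rate on top 2: 0.6404. roach: 1.78 > 0.6404 → include.
Rate on top 3: 0.9338. perch: 1.14 > 0.9338 → include.
Optimal diet: rudd, bleak, roach, perch — 4 of 4 types.

4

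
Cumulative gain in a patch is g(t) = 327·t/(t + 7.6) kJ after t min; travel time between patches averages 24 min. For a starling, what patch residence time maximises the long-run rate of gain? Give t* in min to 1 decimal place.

13.5 min

Optimal t* satisfies g'(t*) = g(t*)/(T + t*).
g'(t) = 327·7.6/(t + 7.6)². Setting 327·7.6/(t+7.6)² = 327t/[(t+7.6)(24+t)] gives 7.6(24+t) = t(t+7.6), so t² = 7.6×24 = 182.4.
t* = √182.4 = 13.51 min.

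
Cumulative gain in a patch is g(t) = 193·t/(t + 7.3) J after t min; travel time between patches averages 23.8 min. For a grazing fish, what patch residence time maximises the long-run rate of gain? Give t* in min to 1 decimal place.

13.2 min

Maximise g(t)/(T+t): set derivative to zero → g'(t)(T+t) = g(t).
g'(t) = 193·7.3/(t + 7.3)². Setting 193·7.3/(t+7.3)² = 193t/[(t+7.3)(23.8+t)] gives 7.3(23.8+t) = t(t+7.3), so t² = 7.3×23.8 = 173.7.
t* = √173.7 = 13.18 min.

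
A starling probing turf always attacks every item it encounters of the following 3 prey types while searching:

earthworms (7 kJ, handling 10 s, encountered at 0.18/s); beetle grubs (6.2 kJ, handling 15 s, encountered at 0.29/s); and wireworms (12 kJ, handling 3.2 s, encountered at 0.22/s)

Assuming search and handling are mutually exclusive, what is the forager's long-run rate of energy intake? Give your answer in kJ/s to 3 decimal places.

0.725 kJ/s

Energy encountered per unit search time: 0.18×7 + 0.29×6.2 + 0.22×12 = 5.698 kJ/s.
Handling time per unit search time: 0.18×10 + 0.29×15 + 0.22×3.2 = 6.854.
Rate = 5.698/(1 + 6.854) = 0.7255 kJ/s.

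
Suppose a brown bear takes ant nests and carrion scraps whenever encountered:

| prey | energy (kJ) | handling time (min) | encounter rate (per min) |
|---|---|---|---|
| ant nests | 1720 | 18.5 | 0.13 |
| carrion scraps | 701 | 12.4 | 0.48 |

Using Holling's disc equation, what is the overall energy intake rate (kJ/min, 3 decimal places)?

59.857 kJ/min

R = Σλ_iE_i / (1 + Σλ_ih_i)
Numerator: 0.13×1720 + 0.48×701 = 560.1
Denominator: 1 + 0.13×18.5 + 0.48×12.4 = 9.357
R = 560.1/9.357 = 59.86 kJ/min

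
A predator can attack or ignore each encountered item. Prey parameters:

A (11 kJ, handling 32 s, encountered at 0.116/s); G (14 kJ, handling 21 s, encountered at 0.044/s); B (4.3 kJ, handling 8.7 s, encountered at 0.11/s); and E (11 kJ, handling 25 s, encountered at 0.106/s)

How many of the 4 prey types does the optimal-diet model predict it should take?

3

Profitabilities (E/h, kJ/s): G 0.667, B 0.494, E 0.44, A 0.344. Add prey in this order while the next type's profitability exceeds the intake rate on those already taken.
Rate on top 1: 0.3202. B: 0.494 > 0.3202 → include.
Rate on top 2: 0.378. E: 0.44 > 0.378 → include.
Rate on top 3: 0.4077. A: 0.344 < 0.4077 → exclude; stop.
Optimal diet: G, B, E — 3 of 4 types.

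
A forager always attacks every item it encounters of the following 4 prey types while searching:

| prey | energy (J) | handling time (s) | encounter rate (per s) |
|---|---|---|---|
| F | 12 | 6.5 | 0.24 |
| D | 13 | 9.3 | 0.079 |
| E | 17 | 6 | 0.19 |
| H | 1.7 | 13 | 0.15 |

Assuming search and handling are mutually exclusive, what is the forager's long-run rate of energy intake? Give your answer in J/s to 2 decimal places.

R = Σλ_iE_i / (1 + Σλ_ih_i)
Numerator: 0.24×12 + 0.079×13 + 0.19×17 + 0.15×1.7 = 7.392
Denominator: 1 + 0.24×6.5 + 0.079×9.3 + 0.19×6 + 0.15×13 = 6.385
R = 7.392/6.385 = 1.158 J/s

1.16 J/s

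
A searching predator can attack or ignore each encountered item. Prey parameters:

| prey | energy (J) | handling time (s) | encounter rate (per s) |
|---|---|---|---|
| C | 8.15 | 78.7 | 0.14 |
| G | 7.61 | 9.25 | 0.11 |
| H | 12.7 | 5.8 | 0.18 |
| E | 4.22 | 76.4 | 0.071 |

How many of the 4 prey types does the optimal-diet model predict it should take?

1

E/h in descending order: H 2.19, G 0.823, C 0.104, E 0.0552 J/s. The optimal diet is the largest prefix of this list for which every included type satisfies E_i/h_i > R on the types above it.
Rate on top 1: 1.118. G: 0.823 < 1.118 → exclude; stop.
Optimal diet: H — 1 of 4 types.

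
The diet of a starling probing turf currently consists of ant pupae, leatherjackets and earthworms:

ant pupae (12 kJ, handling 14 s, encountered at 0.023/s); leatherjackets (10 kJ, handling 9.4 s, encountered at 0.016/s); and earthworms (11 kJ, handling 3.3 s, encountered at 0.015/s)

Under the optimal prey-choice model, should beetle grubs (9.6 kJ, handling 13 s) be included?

Yes

Intake rate on the current diet: R = (0.023×12 + 0.016×10 + 0.015×11) / (1 + 0.023×14 + 0.016×9.4 + 0.015×3.3) = 0.601/1.522 = 0.3949 kJ/s.
beetle grubs: E/h = 9.6/13 = 0.7385 kJ/s.
Since 0.7385 > R, including beetle grubs increases the long-run rate.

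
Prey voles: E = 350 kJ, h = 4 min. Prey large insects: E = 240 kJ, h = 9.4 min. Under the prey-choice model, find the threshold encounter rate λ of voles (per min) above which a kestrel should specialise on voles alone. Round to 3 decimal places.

At the threshold, the rate on voles alone equals the profitability of large insects: λ·350/(1 + λ·4) = 240/9.4 = 25.53.
Rearranging, λ(350 − 25.53×4) = 25.53, so λ = 25.53/247.9 = 0.103 per min.

0.103 per min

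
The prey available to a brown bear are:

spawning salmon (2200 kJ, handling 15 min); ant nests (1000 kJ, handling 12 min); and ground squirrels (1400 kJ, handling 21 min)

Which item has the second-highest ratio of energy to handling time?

ant nests

In descending order of E/h:
spawning salmon: 2200/15 = 147 kJ/min
ant nests: 1000/12 = 83.3 kJ/min
ground squirrels: 1400/21 = 66.7 kJ/min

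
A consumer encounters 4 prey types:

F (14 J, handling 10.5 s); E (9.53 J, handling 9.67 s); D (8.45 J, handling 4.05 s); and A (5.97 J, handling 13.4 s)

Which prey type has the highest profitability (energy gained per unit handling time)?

D

In descending order of E/h:
D: 8.45/4.05 = 2.09 J/s
F: 14/10.5 = 1.33 J/s
E: 9.53/9.67 = 0.986 J/s
A: 5.97/13.4 = 0.446 J/s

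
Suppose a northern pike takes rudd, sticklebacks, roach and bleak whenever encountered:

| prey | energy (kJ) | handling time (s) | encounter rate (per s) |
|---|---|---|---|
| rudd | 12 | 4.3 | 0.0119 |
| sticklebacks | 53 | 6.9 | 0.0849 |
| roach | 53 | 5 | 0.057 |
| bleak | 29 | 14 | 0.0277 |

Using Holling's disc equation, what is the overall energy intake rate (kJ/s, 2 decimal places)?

3.67 kJ/s

Energy encountered per unit search time: 0.0119×12 + 0.0849×53 + 0.057×53 + 0.0277×29 = 8.467 kJ/s.
Handling time per unit search time: 0.0119×4.3 + 0.0849×6.9 + 0.057×5 + 0.0277×14 = 1.31.
Rate = 8.467/(1 + 1.31) = 3.666 kJ/s.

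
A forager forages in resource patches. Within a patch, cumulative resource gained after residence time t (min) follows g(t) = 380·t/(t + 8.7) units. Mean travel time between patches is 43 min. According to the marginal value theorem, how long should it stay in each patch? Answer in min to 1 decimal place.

Maximise g(t)/(T+t): set derivative to zero → g'(t)(T+t) = g(t).
g'(t) = 380·8.7/(t + 8.7)². Setting 380·8.7/(t+8.7)² = 380t/[(t+8.7)(43+t)] gives 8.7(43+t) = t(t+8.7), so t² = 8.7×43 = 374.1.
t* = √374.1 = 19.34 min.

19.3 min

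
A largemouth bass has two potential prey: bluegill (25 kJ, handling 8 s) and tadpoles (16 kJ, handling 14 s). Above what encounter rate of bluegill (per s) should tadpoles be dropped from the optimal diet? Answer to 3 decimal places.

0.072 per s

At the threshold, the rate on bluegill alone equals the profitability of tadpoles: λ·25/(1 + λ·8) = 16/14 = 1.143.
Rearranging, λ(25 − 1.143×8) = 1.143, so λ = 1.143/15.86 = 0.07207 per s.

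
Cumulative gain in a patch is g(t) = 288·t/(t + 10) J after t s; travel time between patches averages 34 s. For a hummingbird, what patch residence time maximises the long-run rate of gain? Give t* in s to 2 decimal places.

18.44 s

By the marginal value theorem, leave when the instantaneous gain rate g'(t) equals the habitat-wide average g(t)/(T + t).
g'(t) = 288·10/(t + 10)². Setting 288·10/(t+10)² = 288t/[(t+10)(34+t)] gives 10(34+t) = t(t+10), so t² = 10×34 = 340.
t* = √340 = 18.44 s.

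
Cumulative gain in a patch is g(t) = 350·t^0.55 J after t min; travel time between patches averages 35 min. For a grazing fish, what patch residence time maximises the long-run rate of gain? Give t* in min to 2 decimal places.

Optimal t* satisfies g'(t*) = g(t*)/(T + t*).
g'(t) = 0.55·350·t^-0.45. Setting 0.55·350·t^-0.45 = 350·t^0.55/(35+t) gives 0.55(35+t) = t, so 0.45·t = 0.55×35.
t* = 0.55×35/0.45 = 42.78 min.

42.78 min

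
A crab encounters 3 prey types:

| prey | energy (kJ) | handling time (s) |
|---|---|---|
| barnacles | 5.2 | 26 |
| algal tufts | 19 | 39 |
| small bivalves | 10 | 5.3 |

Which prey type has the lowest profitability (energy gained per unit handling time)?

barnacles

In descending order of E/h:
small bivalves: 10/5.3 = 1.89 kJ/s
algal tufts: 19/39 = 0.487 kJ/s
barnacles: 5.2/26 = 0.2 kJ/s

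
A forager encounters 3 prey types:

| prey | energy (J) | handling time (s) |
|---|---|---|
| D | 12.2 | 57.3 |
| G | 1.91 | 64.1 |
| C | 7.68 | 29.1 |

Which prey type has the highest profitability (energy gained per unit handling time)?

C

Profitability E/h (J/s): D = 12.2/57.3 = 0.213, G = 1.91/64.1 = 0.0298, C = 7.68/29.1 = 0.264.
Ranked: C > D > G.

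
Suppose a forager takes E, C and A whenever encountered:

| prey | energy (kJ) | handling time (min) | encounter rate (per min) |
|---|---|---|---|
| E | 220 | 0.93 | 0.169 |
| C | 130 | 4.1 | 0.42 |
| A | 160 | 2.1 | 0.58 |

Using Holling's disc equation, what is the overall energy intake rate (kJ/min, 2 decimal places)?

45.05 kJ/min

R = (0.169×220 + 0.42×130 + 0.58×160) / (1 + 0.169×0.93 + 0.42×4.1 + 0.58×2.1) = 184.6/4.097 = 45.05 kJ/min.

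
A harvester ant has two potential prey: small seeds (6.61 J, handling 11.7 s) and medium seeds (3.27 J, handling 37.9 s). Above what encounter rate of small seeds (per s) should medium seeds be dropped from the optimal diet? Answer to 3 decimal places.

0.015 per s

At the threshold, the rate on small seeds alone equals the profitability of medium seeds: λ·6.61/(1 + λ·11.7) = 3.27/37.9 = 0.08628.
Rearranging, λ(6.61 − 0.08628×11.7) = 0.08628, so λ = 0.08628/5.601 = 0.01541 per s.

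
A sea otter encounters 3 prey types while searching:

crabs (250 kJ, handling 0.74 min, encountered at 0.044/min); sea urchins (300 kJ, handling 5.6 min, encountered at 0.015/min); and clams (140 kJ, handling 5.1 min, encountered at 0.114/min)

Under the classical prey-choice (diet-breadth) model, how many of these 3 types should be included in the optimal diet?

Rank by E/h (kJ/min): crabs 338, sea urchins 53.6, clams 27.5. Include each in turn until the next type's E/h falls below the running intake rate.
Rate on top 1: 10.65. sea urchins: 53.6 > 10.65 → include.
Rate on top 2: 13.88. clams: 27.5 > 13.88 → include.
Optimal diet: crabs, sea urchins, clams — 3 of 3 types.

3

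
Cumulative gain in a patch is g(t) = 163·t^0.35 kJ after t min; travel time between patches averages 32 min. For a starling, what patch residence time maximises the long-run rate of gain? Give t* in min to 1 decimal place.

Maximise g(t)/(T+t): set derivative to zero → g'(t)(T+t) = g(t).
g'(t) = 0.35·163·t^-0.65. Setting 0.35·163·t^-0.65 = 163·t^0.35/(32+t) gives 0.35(32+t) = t, so 0.65·t = 0.35×32.
t* = 0.35×32/0.65 = 17.23 min.

17.2 min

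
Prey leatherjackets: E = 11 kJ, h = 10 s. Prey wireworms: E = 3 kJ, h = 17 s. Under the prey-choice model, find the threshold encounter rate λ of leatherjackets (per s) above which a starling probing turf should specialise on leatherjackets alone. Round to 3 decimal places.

At the threshold, the rate on leatherjackets alone equals the profitability of wireworms: λ·11/(1 + λ·10) = 3/17 = 0.1765.
Rearranging, λ(11 − 0.1765×10) = 0.1765, so λ = 0.1765/9.235 = 0.01911 per s.

0.019 per s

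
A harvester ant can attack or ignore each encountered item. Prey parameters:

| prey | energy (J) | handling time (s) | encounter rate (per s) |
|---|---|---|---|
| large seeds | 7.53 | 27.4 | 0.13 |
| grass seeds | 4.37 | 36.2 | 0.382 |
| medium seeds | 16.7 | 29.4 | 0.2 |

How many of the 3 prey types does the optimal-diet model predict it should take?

1

Profitabilities (E/h, J/s): medium seeds 0.568, large seeds 0.275, grass seeds 0.121. Add prey in this order while the next type's profitability exceeds the intake rate on those already taken.
Rate on top 1: 0.4855. large seeds: 0.275 < 0.4855 → exclude; stop.
Optimal diet: medium seeds — 1 of 3 types.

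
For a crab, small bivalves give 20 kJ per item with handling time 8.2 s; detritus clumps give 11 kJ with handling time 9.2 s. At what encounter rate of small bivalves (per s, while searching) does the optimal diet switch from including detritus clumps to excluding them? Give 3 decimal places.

0.117 per s

The zero-one rule: include detritus clumps iff E₂/h₂ > λE₁/(1+λh₁). Equality gives the switch point.
λE₁h₂ = E₂ + λE₂h₁ ⇒ λ = E₂/(E₁h₂ − E₂h₁) = 11/(184 − 90.2) = 0.1173 per s.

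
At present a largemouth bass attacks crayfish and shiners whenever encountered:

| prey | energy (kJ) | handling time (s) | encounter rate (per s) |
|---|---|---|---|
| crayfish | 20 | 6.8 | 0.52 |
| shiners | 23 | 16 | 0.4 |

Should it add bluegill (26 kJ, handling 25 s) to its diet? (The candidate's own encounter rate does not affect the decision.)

On crayfish and shiners alone, R = ΣλE/(1+Σλh) = 19.6/10.94 = 1.792 kJ/s.
bluegill: E/h = 26/25 = 1.04 kJ/s.
Since 1.04 < R, time spent handling bluegill is better spent searching.

No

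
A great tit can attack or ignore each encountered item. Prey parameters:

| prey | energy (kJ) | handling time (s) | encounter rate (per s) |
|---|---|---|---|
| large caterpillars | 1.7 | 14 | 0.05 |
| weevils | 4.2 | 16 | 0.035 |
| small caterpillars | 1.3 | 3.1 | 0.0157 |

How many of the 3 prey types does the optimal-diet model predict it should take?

3

E/h in descending order: small caterpillars 0.419, weevils 0.263, large caterpillars 0.121 kJ/s. The optimal diet is the largest prefix of this list for which every included type satisfies E_i/h_i > R on the types above it.
Rate on top 1: 0.01946. weevils: 0.263 > 0.01946 → include.
Rate on top 2: 0.1041. large caterpillars: 0.121 > 0.1041 → include.
Optimal diet: small caterpillars, weevils, large caterpillars — 3 of 3 types.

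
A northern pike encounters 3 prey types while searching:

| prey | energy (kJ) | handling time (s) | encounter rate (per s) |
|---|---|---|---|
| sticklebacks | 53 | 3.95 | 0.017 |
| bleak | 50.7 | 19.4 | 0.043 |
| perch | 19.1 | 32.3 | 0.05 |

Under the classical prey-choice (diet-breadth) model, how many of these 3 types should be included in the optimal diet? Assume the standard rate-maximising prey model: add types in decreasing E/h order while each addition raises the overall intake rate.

Rank by E/h (kJ/s): sticklebacks 13.4, bleak 2.61, perch 0.591. Include each in turn until the next type's E/h falls below the running intake rate.
Rate on top 1: 0.8443. bleak: 2.61 > 0.8443 → include.
Rate on top 2: 1.62. perch: 0.591 < 1.62 → exclude; stop.
Optimal diet: sticklebacks, bleak — 2 of 3 types.

2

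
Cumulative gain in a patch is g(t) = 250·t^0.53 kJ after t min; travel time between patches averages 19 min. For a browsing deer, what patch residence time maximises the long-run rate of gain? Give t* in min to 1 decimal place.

21.4 min

By the marginal value theorem, leave when the instantaneous gain rate g'(t) equals the habitat-wide average g(t)/(T + t).
g'(t) = 0.53·250·t^-0.47. Setting 0.53·250·t^-0.47 = 250·t^0.53/(19+t) gives 0.53(19+t) = t, so 0.47·t = 0.53×19.
t* = 0.53×19/0.47 = 21.43 min.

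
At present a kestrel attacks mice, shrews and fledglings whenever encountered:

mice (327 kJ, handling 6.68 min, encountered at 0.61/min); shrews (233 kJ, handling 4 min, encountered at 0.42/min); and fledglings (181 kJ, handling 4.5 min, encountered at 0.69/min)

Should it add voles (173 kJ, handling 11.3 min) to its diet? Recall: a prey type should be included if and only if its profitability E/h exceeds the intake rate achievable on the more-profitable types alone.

No

Intake rate on the current diet: R = (0.61×327 + 0.42×233 + 0.69×181) / (1 + 0.61×6.68 + 0.42×4 + 0.69×4.5) = 422.2/9.86 = 42.82 kJ/min.
voles: E/h = 173/11.3 = 15.31 kJ/min.
15.31 < 42.82, so adding voles would lower the average — exclude it.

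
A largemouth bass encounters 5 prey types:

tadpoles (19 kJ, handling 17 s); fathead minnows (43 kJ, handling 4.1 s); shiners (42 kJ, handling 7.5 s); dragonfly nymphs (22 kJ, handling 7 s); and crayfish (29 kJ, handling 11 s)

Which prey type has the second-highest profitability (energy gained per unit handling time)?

In descending order of E/h:
fathead minnows: 43/4.1 = 10.5 kJ/s
shiners: 42/7.5 = 5.6 kJ/s
dragonfly nymphs: 22/7 = 3.14 kJ/s
crayfish: 29/11 = 2.64 kJ/s
tadpoles: 19/17 = 1.12 kJ/s

shiners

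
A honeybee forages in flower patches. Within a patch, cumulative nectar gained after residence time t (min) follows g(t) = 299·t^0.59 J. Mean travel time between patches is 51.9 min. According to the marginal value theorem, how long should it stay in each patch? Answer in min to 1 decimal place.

Maximise g(t)/(T+t): set derivative to zero → g'(t)(T+t) = g(t).
g'(t) = 0.59·299·t^-0.41. Setting 0.59·299·t^-0.41 = 299·t^0.59/(51.9+t) gives 0.59(51.9+t) = t, so 0.41·t = 0.59×51.9.
t* = 0.59×51.9/0.41 = 74.69 min.

74.7 min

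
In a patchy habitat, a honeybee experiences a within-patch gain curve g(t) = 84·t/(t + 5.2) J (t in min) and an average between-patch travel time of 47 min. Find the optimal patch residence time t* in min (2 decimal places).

15.63 min

Maximise g(t)/(T+t): set derivative to zero → g'(t)(T+t) = g(t).
g'(t) = 84·5.2/(t + 5.2)². Setting 84·5.2/(t+5.2)² = 84t/[(t+5.2)(47+t)] gives 5.2(47+t) = t(t+5.2), so t² = 5.2×47 = 244.4.
t* = √244.4 = 15.63 min.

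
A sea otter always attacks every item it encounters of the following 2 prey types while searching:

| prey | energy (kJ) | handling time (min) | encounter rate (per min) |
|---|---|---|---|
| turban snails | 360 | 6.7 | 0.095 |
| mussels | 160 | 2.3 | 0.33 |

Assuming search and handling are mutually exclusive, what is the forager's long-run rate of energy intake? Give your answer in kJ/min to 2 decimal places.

R = (0.095×360 + 0.33×160) / (1 + 0.095×6.7 + 0.33×2.3) = 87/2.396 = 36.32 kJ/min.

36.32 kJ/min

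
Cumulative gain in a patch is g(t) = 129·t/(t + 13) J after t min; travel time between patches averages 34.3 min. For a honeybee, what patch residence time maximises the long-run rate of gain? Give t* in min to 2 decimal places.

Maximise g(t)/(T+t): set derivative to zero → g'(t)(T+t) = g(t).
g'(t) = 129·13/(t + 13)². Setting 129·13/(t+13)² = 129t/[(t+13)(34.3+t)] gives 13(34.3+t) = t(t+13), so t² = 13×34.3 = 445.9.
t* = √445.9 = 21.12 min.

21.12 min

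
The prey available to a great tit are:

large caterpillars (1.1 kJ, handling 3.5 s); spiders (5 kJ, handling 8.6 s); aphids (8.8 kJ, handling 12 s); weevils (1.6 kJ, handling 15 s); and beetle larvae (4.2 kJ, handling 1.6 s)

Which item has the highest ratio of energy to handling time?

Profitability E/h (kJ/s): large caterpillars = 1.1/3.5 = 0.314, spiders = 5/8.6 = 0.581, aphids = 8.8/12 = 0.733, weevils = 1.6/15 = 0.107, beetle larvae = 4.2/1.6 = 2.62.
Ranked: beetle larvae > aphids > spiders > large caterpillars > weevils.

beetle larvae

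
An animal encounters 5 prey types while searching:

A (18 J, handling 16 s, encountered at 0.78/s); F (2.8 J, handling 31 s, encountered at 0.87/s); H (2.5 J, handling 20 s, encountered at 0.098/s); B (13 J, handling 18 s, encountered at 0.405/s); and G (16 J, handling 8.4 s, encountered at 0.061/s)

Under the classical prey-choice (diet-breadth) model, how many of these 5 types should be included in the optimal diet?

Profitabilities (E/h, J/s): G 1.9, A 1.12, B 0.722, H 0.125, F 0.0903. Add prey in this order while the next type's profitability exceeds the intake rate on those already taken.
Rate on top 1: 0.6453. A: 1.12 > 0.6453 → include.
Rate on top 2: 1.073. B: 0.722 < 1.073 → exclude; stop.
Optimal diet: G, A — 2 of 5 types.

2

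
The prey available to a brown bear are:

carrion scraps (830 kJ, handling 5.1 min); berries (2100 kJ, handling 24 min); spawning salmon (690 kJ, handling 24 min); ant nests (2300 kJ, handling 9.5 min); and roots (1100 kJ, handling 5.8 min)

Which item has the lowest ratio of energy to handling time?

spawning salmon

In descending order of E/h:
ant nests: 2300/9.5 = 242 kJ/min
roots: 1100/5.8 = 190 kJ/min
carrion scraps: 830/5.1 = 163 kJ/min
berries: 2100/24 = 87.5 kJ/min
spawning salmon: 690/24 = 28.8 kJ/min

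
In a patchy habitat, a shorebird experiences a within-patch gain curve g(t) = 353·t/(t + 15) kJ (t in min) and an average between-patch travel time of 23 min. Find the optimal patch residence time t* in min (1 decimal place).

18.6 min

By the marginal value theorem, leave when the instantaneous gain rate g'(t) equals the habitat-wide average g(t)/(T + t).
g'(t) = 353·15/(t + 15)². Setting 353·15/(t+15)² = 353t/[(t+15)(23+t)] gives 15(23+t) = t(t+15), so t² = 15×23 = 345.
t* = √345 = 18.57 min.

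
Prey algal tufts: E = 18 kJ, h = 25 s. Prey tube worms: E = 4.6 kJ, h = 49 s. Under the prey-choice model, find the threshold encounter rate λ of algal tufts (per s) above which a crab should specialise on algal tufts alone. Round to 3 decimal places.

0.006 per s

The zero-one rule: include tube worms iff E₂/h₂ > λE₁/(1+λh₁). Equality gives the switch point.
λE₁h₂ = E₂ + λE₂h₁ ⇒ λ = E₂/(E₁h₂ − E₂h₁) = 4.6/(882 − 115) = 0.005997 per s.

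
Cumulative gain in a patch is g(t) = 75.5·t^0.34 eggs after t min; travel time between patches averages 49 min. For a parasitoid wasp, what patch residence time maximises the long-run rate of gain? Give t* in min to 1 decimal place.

25.2 min

Optimal t* satisfies g'(t*) = g(t*)/(T + t*).
g'(t) = 0.34·75.5·t^-0.66. Setting 0.34·75.5·t^-0.66 = 75.5·t^0.34/(49+t) gives 0.34(49+t) = t, so 0.66·t = 0.34×49.
t* = 0.34×49/0.66 = 25.24 min.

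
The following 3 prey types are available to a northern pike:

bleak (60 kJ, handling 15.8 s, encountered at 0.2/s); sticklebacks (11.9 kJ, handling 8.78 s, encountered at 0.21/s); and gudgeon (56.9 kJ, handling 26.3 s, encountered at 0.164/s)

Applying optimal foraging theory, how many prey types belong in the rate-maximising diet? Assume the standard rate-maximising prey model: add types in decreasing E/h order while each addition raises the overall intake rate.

1

Profitabilities (E/h, kJ/s): bleak 3.8, gudgeon 2.16, sticklebacks 1.36. Add prey in this order while the next type's profitability exceeds the intake rate on those already taken.
Rate on top 1: 2.885. gudgeon: 2.16 < 2.885 → exclude; stop.
Optimal diet: bleak — 1 of 3 types.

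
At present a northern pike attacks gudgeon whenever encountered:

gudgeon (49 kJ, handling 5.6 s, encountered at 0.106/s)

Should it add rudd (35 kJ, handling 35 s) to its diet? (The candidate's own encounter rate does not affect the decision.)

Current rate: (0.106×49)/(1 + 0.106×5.6) = 3.259 kJ/s.
rudd: E/h = 35/35 = 1 kJ/s.
Since 1 < R, time spent handling rudd is better spent searching.

No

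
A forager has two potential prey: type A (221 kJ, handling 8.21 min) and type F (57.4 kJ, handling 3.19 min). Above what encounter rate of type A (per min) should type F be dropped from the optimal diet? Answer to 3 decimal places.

0.246 per min

Drop type F once their profitability E₂/h₂ falls below the rate achievable on type A alone: E₂/h₂ = λE₁/(1 + λh₁).
Solve for λ: λE₁h₂ = E₂(1 + λh₁) → λ(E₁h₂ − E₂h₁) = E₂ → λ = E₂/(E₁h₂ − E₂h₁).
λ = 57.4/(221×3.19 − 57.4×8.21) = 57.4/233.7 = 0.2456 per min.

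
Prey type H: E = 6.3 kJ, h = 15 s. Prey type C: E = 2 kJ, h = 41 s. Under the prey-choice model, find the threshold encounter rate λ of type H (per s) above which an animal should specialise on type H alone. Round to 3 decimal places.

0.009 per s

The zero-one rule: include type C iff E₂/h₂ > λE₁/(1+λh₁). Equality gives the switch point.
λE₁h₂ = E₂ + λE₂h₁ ⇒ λ = E₂/(E₁h₂ − E₂h₁) = 2/(258.3 − 30) = 0.00876 per s.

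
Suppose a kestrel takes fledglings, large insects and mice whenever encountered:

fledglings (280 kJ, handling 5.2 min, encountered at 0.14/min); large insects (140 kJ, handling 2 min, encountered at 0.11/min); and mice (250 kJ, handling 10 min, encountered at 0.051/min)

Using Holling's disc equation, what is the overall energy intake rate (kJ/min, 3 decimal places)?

R = Σλ_iE_i / (1 + Σλ_ih_i)
Numerator: 0.14×280 + 0.11×140 + 0.051×250 = 67.35
Denominator: 1 + 0.14×5.2 + 0.11×2 + 0.051×10 = 2.458
R = 67.35/2.458 = 27.4 kJ/min

27.400 kJ/min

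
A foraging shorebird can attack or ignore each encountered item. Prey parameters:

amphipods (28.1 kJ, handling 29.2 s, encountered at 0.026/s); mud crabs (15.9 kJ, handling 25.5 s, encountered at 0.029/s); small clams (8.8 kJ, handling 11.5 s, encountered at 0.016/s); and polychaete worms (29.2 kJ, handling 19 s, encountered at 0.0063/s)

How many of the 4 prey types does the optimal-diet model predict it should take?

4

Rank by E/h (kJ/s): polychaete worms 1.54, amphipods 0.962, small clams 0.765, mud crabs 0.624. Include each in turn until the next type's E/h falls below the running intake rate.
Rate on top 1: 0.1643. amphipods: 0.962 > 0.1643 → include.
Rate on top 2: 0.4868. small clams: 0.765 > 0.4868 → include.
Rate on top 3: 0.5116. mud crabs: 0.624 > 0.5116 → include.
Optimal diet: polychaete worms, amphipods, small clams, mud crabs — 4 of 4 types.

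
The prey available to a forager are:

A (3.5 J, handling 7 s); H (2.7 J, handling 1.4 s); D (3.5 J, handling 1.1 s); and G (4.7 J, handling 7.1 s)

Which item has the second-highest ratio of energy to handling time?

H

Profitability E/h (J/s): A = 3.5/7 = 0.5, H = 2.7/1.4 = 1.93, D = 3.5/1.1 = 3.18, G = 4.7/7.1 = 0.662.
Ranked: D > H > G > A.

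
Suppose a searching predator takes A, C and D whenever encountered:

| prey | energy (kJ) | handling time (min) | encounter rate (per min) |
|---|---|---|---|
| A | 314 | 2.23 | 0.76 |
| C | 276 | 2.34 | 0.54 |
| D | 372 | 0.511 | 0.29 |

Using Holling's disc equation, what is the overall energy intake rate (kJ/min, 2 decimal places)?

R = (0.76×314 + 0.54×276 + 0.29×372) / (1 + 0.76×2.23 + 0.54×2.34 + 0.29×0.511) = 495.6/4.107 = 120.7 kJ/min.

120.67 kJ/min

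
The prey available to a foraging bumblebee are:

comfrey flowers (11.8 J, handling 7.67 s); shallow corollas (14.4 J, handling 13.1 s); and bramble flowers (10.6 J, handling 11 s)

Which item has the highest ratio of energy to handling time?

Profitability E/h (J/s): comfrey flowers = 11.8/7.67 = 1.54, shallow corollas = 14.4/13.1 = 1.1, bramble flowers = 10.6/11 = 0.964.
Ranked: comfrey flowers > shallow corollas > bramble flowers.

comfrey flowers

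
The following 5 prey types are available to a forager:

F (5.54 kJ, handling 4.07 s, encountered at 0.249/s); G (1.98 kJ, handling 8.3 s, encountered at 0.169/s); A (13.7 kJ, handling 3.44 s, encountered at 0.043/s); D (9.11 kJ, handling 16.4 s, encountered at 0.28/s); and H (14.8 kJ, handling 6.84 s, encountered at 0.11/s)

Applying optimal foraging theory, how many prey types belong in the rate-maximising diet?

Profitabilities (E/h, kJ/s): A 3.98, H 2.16, F 1.36, D 0.555, G 0.239. Add prey in this order while the next type's profitability exceeds the intake rate on those already taken.
Rate on top 1: 0.5132. H: 2.16 > 0.5132 → include.
Rate on top 2: 1.167. F: 1.36 > 1.167 → include.
Rate on top 3: 1.234. D: 0.555 < 1.234 → exclude; stop.
Optimal diet: A, H, F — 3 of 5 types.

3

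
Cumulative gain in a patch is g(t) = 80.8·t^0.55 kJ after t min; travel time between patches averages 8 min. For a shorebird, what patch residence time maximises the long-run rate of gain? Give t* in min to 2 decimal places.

9.78 min

By the marginal value theorem, leave when the instantaneous gain rate g'(t) equals the habitat-wide average g(t)/(T + t).
g'(t) = 0.55·80.8·t^-0.45. Setting 0.55·80.8·t^-0.45 = 80.8·t^0.55/(8+t) gives 0.55(8+t) = t, so 0.45·t = 0.55×8.
t* = 0.55×8/0.45 = 9.778 min.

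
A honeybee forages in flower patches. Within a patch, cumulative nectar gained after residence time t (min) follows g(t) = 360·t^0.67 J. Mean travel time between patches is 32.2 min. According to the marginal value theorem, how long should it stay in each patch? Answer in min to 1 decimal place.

Maximise g(t)/(T+t): set derivative to zero → g'(t)(T+t) = g(t).
g'(t) = 0.67·360·t^-0.33. Setting 0.67·360·t^-0.33 = 360·t^0.67/(32.2+t) gives 0.67(32.2+t) = t, so 0.33·t = 0.67×32.2.
t* = 0.67×32.2/0.33 = 65.38 min.

65.4 min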